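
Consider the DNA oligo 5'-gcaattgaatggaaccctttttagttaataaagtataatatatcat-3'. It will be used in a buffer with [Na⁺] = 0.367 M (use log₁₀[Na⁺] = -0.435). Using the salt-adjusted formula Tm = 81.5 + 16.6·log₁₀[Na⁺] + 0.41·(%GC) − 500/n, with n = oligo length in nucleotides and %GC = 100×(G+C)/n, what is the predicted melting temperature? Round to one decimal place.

Length n = 46. Scanning the sequence gives T=17, G=6, A=18, C=5.
G+C = 11, so %GC = 11/46 × 100 = 23.913%
Salt term: 16.6 × (-0.435) = -7.221
GC term: 0.41 × 23.913 = 9.804; length term: −500/46 = −10.87
Tm = 81.5 + (-7.221) + 9.804 − 10.87 = 73.213 → 73.2°C

73.2°C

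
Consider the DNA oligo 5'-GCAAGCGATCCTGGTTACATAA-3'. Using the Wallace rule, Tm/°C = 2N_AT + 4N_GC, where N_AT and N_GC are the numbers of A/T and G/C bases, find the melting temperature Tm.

64°C

Scanning the sequence gives T=5, A=7, C=5, G=5.
A+T = 12, G+C = 10
Tm = 2(12) + 4(10) = 24 + 40 = 64°C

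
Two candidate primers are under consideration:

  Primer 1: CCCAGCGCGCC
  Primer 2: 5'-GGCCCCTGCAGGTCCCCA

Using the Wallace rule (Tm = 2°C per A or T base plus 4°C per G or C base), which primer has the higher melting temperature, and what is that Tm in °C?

Primer 2, 64°C

Primer 1: A+T=1, G+C=10 → Tm = 2(1)+4(10) = 42°C
Primer 2: A+T=4, G+C=14 → Tm = 2(4)+4(14) = 64°C
42°C vs 64°C → primer 2 is higher.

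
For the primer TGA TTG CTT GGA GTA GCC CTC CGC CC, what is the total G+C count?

Counting bases: G=7, C=9, A=3, T=7
Total G or C: 7 + 9 = 16

16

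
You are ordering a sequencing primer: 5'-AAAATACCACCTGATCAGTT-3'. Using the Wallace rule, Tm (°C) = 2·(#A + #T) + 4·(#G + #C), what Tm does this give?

Base counts: C=5, A=8, G=2, T=5
AT pairs contribute 13, GC pairs contribute 7.
Tm = 2×13 + 4×7 = 54°C

54°C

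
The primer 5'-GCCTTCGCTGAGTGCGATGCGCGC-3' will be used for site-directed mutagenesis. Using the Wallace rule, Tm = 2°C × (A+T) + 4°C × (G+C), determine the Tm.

82°C

G=9, C=8, T=5, A=2
A+T = 7, G+C = 17
Tm = 2×7 + 4×17 = 82°C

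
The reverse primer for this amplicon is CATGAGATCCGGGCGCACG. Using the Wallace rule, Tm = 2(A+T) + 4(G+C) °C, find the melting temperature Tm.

64°C

C=6, T=2, A=4, G=7
AT pairs contribute 6, GC pairs contribute 13.
Tm = 4·13 + 2·6 = 52 + 12 = 64°C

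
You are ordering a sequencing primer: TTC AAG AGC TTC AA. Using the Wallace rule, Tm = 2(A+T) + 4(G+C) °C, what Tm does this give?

38°C

Base counts: A=5, T=4, G=2, C=3
A+T = 9, G+C = 5
Tm = 4·5 + 2·9 = 20 + 18 = 38°C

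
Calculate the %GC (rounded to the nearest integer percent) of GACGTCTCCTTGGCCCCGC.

74%

Scanning the sequence gives G=5, T=4, C=9, A=1.
G+C = 5 + 9 = 14 out of 19 bases
%GC = 14/19 × 100 = 73.68% ≈ 74%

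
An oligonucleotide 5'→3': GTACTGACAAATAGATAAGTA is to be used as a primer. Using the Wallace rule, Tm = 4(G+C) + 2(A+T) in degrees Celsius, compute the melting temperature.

Base counts: T=5, A=10, C=2, G=4
AT pairs contribute 15, GC pairs contribute 6.
Tm = 2(15) + 4(6) = 30 + 24 = 54°C

54°C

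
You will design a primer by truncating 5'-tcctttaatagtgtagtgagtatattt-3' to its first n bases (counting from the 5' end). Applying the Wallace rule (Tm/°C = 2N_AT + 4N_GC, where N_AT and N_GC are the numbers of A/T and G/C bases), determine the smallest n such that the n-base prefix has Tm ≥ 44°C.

n = 17

First 16 bases: TCCTTTAATAGTGTAG → Tm = 42°C (< 44°C)
First 17 bases: TCCTTTAATAGTGTAGT → Tm = 44°C (≥ 44°C)
Each additional base adds 2°C (A/T) or 4°C (G/C), so Tm is non-decreasing in n; n = 17 is the first length to reach 44°C.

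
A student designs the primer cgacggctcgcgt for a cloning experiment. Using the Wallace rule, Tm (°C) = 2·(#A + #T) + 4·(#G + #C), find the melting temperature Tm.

Base counts: A=1, C=5, T=2, G=5
AT pairs contribute 3, GC pairs contribute 10.
Tm = 2(3) + 4(10) = 6 + 40 = 46°C

46°C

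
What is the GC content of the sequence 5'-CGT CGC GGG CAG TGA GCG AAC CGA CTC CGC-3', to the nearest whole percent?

Base counts: A=5, G=11, T=3, C=11
G+C = 11 + 11 = 22 out of 30 bases
%GC = 22/30 × 100 = 73.33% ≈ 73%

73%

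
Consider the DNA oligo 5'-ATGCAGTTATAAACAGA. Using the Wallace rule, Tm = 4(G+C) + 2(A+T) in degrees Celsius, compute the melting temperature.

C=2, A=8, T=4, G=3
A+T = 12, G+C = 5
Tm = 2×12 + 4×5 = 44°C

44°C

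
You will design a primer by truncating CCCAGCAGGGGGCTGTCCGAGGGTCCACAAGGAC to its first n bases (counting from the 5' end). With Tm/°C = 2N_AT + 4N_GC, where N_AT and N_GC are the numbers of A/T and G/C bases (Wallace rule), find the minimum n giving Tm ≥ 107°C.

n = 32

First 31 bases: CCCAGCAGGGGGCTGTCCGAGGGTCCACAAG → Tm = 106°C (< 107°C)
First 32 bases: CCCAGCAGGGGGCTGTCCGAGGGTCCACAAGG → Tm = 110°C (≥ 107°C)
Each additional base adds 2°C (A/T) or 4°C (G/C), so Tm is non-decreasing in n; n = 32 is the first length to reach 107°C.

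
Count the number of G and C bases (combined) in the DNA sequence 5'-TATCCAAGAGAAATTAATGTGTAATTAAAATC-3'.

T=10, C=3, G=4, A=15
Total G or C: 4 + 3 = 7

7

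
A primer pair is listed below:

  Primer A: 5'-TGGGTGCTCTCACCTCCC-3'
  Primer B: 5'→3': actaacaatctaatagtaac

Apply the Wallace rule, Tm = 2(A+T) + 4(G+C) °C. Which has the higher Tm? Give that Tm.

Primer A: A+T=6, G+C=12 → Tm = 2(6)+4(12) = 60°C
Primer B: A+T=15, G+C=5 → Tm = 2(15)+4(5) = 50°C
60°C vs 50°C → primer A is higher.

Primer A, 60°C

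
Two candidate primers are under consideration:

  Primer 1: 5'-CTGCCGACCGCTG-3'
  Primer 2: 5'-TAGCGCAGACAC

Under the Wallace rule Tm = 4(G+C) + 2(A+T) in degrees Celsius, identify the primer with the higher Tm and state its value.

Primer 1: A+T=3, G+C=10 → Tm = 2(3)+4(10) = 46°C
Primer 2: A+T=5, G+C=7 → Tm = 2(5)+4(7) = 38°C
46°C vs 38°C → primer 1 is higher.

Primer 1, 46°C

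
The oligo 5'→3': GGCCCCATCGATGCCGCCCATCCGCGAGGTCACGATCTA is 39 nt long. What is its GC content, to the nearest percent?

67%

Scanning the sequence gives T=6, A=7, G=10, C=16.
G+C = 10 + 16 = 26 out of 39 bases
%GC = 26/39 × 100 = 66.67% ≈ 67%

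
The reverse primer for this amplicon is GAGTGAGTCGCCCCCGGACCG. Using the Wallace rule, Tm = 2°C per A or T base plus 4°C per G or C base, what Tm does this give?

74°C

Base counts: T=2, A=3, G=8, C=8
AT pairs contribute 5, GC pairs contribute 16.
Tm = 2(5) + 4(16) = 10 + 64 = 74°C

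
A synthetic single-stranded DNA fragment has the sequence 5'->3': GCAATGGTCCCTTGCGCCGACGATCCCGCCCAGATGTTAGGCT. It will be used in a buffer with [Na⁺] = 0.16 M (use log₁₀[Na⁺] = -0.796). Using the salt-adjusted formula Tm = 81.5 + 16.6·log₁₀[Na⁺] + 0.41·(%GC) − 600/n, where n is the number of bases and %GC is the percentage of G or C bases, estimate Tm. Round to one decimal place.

80.1°C

Length n = 43. Base counts: A=7, T=9, G=12, C=15
G+C = 27, so %GC = 27/43 × 100 = 62.791%
Salt term: 16.6 × (-0.796) = -13.214
GC term: 0.41 × 62.791 = 25.744; length term: −600/43 = −13.953
Tm = 81.5 + (-13.214) + 25.744 − 13.953 = 80.077 → 80.1°C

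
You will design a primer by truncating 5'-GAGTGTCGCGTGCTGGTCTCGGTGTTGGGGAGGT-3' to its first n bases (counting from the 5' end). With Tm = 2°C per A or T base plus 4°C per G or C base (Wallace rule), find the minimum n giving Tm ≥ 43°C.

First 12 bases: GAGTGTCGCGTG → Tm = 40°C (< 43°C)
First 13 bases: GAGTGTCGCGTGC → Tm = 44°C (≥ 43°C)
Each additional base adds 2°C (A/T) or 4°C (G/C), so Tm is non-decreasing in n; n = 13 is the first length to reach 43°C.

n = 13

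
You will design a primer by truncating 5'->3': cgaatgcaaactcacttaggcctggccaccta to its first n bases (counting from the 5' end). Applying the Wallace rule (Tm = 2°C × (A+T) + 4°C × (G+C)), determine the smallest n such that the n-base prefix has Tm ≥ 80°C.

n = 26

First 25 bases: CGAATGCAAACTCACTTAGGCCTGG → Tm = 76°C (< 80°C)
First 26 bases: CGAATGCAAACTCACTTAGGCCTGGC → Tm = 80°C (≥ 80°C)
Since every base adds ≥2°C, Tm only increases with n, so the threshold is first crossed at n = 26.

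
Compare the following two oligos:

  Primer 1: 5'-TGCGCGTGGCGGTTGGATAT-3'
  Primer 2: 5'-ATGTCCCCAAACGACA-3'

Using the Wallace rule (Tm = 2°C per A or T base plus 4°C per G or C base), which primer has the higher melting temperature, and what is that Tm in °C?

Primer 1, 64°C

Primer 1: A+T=8, G+C=12 → Tm = 2(8)+4(12) = 64°C
Primer 2: A+T=8, G+C=8 → Tm = 2(8)+4(8) = 48°C
64°C vs 48°C → primer 1 is higher.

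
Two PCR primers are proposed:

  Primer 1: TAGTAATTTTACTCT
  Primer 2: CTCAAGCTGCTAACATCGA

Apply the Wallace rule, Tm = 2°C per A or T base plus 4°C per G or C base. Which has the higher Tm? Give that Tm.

Primer 1: A+T=12, G+C=3 → Tm = 2(12)+4(3) = 36°C
Primer 2: A+T=10, G+C=9 → Tm = 2(10)+4(9) = 56°C
36°C vs 56°C → primer 2 is higher.

Primer 2, 56°C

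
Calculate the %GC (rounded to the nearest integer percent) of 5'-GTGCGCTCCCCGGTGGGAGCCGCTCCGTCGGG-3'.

Scanning the sequence gives C=12, A=1, G=14, T=5.
G+C = 14 + 12 = 26 out of 32 bases
%GC = 26/32 × 100 = 81.25% ≈ 81%

81%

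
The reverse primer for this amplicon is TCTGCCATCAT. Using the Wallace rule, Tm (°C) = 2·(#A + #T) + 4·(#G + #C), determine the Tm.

32°C

Scanning the sequence gives C=4, A=2, T=4, G=1.
So N_AT = 6 and N_GC = 5.
Tm = 2(6) + 4(5) = 12 + 20 = 32°C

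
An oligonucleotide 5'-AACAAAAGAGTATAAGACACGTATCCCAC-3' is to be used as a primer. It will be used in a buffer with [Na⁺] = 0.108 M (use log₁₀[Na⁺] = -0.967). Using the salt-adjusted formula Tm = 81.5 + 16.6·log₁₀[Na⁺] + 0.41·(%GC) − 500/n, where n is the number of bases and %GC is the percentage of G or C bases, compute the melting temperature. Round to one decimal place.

63.8°C

Length n = 29. Scanning the sequence gives G=4, A=14, C=7, T=4.
G+C = 11, so %GC = 11/29 × 100 = 37.931%
Salt term: 16.6 × (-0.967) = -16.052
GC term: 0.41 × 37.931 = 15.552; length term: −500/29 = −17.241
Tm = 81.5 + (-16.052) + 15.552 − 17.241 = 63.759 → 63.8°C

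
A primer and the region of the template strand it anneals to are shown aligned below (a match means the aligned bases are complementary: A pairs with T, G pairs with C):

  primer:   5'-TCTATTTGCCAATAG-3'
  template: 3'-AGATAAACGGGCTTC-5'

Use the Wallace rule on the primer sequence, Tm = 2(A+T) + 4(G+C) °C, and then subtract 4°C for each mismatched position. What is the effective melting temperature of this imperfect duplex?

28°C

Primer base counts: A=4, T=6, G=2, C=3 → A+T=10, G+C=5
Perfect-match Tm = 2(10) + 4(5) = 20 + 20 = 40°C
Mismatches (positions where the bases are not complementary): 3 (at positions 11, 12, 13)
Effective Tm = 40 − 3×4 = 40 − 12 = 28°C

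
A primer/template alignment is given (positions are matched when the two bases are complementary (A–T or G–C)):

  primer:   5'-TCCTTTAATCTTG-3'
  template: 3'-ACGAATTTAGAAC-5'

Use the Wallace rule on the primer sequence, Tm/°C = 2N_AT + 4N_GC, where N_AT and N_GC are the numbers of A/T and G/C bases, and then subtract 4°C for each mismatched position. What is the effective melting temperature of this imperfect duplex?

Primer base counts: A=2, T=7, G=1, C=3 → A+T=9, G+C=4
Perfect-match Tm = 2(9) + 4(4) = 18 + 16 = 34°C
Mismatches (positions where the bases are not complementary): 2 (at positions 2, 6)
Effective Tm = 34 − 2×4 = 34 − 8 = 26°C

26°C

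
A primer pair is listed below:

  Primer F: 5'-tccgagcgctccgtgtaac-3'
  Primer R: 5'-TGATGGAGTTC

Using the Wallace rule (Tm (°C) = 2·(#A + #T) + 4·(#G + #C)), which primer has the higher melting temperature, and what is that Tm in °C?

Primer F, 62°C

Primer F: A+T=7, G+C=12 → Tm = 2(7)+4(12) = 62°C
Primer R: A+T=6, G+C=5 → Tm = 2(6)+4(5) = 32°C
62°C vs 32°C → primer F is higher.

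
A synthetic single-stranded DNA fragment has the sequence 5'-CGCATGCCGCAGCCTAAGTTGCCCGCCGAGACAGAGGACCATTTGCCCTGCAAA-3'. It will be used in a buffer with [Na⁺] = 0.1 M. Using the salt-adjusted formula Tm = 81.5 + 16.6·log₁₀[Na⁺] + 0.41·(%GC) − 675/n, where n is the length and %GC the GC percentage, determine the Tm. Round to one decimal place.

77.5°C

Length n = 54. Scanning the sequence gives T=8, A=13, G=14, C=19.
G+C = 33, so %GC = 33/54 × 100 = 61.111%
Salt term: 16.6 × (-1) = -16.6
GC term: 0.41 × 61.111 = 25.056; length term: −675/54 = −12.5
Tm = 81.5 + (-16.6) + 25.056 − 12.5 = 77.456 → 77.5°C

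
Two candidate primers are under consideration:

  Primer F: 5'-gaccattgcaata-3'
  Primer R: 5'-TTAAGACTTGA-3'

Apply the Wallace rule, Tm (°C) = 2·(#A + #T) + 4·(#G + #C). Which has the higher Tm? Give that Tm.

Primer F: A+T=8, G+C=5 → Tm = 2(8)+4(5) = 36°C
Primer R: A+T=8, G+C=3 → Tm = 2(8)+4(3) = 28°C
36°C vs 28°C → primer F is higher.

Primer F, 36°C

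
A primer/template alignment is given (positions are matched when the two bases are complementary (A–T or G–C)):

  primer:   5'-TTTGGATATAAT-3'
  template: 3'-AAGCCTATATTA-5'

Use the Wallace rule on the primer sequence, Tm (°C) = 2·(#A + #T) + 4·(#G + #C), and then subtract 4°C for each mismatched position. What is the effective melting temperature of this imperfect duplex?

24°C

Primer base counts: A=4, T=6, G=2, C=0 → A+T=10, G+C=2
Perfect-match Tm = 2(10) + 4(2) = 20 + 8 = 28°C
Mismatches (positions where the bases are not complementary): 1 (at position 3)
Effective Tm = 28 − 1×4 = 28 − 4 = 24°C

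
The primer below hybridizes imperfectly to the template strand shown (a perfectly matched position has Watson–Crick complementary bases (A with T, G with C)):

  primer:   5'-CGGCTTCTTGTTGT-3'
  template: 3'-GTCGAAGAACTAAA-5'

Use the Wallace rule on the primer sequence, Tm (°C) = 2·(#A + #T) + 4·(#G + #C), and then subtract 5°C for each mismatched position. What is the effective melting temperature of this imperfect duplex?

27°C

Primer base counts: A=0, T=7, G=4, C=3 → A+T=7, G+C=7
Perfect-match Tm = 2(7) + 4(7) = 14 + 28 = 42°C
Mismatches (positions where the bases are not complementary): 3 (at positions 2, 11, 13)
Effective Tm = 42 − 3×5 = 42 − 15 = 27°C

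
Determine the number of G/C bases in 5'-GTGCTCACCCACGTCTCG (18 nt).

12

Counting bases: C=8, G=4, T=4, A=2
G+C = 4 + 8 = 12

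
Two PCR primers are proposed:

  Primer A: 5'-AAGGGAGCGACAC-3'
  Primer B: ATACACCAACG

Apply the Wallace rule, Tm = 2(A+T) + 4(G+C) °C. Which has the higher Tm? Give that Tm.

Primer A, 42°C

Primer A: A+T=5, G+C=8 → Tm = 2(5)+4(8) = 42°C
Primer B: A+T=6, G+C=5 → Tm = 2(6)+4(5) = 32°C
42°C vs 32°C → primer A is higher.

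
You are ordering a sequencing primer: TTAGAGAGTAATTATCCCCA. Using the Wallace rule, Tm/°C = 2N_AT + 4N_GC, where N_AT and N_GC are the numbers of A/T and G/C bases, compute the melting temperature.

Base counts: C=4, G=3, A=7, T=6
A+T = 13, G+C = 7
Tm = 2×13 + 4×7 = 54°C

54°C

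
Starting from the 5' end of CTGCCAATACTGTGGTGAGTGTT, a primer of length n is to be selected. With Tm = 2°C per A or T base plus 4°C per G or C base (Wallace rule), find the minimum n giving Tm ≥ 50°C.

n = 17

First 16 bases: CTGCCAATACTGTGGT → Tm = 48°C (< 50°C)
First 17 bases: CTGCCAATACTGTGGTG → Tm = 52°C (≥ 50°C)
Each additional base adds 2°C (A/T) or 4°C (G/C), so Tm is non-decreasing in n; n = 17 is the first length to reach 50°C.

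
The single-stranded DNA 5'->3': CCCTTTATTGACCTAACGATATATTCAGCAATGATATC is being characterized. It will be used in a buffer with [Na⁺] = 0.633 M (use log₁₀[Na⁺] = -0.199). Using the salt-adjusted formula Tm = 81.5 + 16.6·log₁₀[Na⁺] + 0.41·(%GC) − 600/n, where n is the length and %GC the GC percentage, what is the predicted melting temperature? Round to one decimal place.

76.4°C

Length n = 38. Counting bases: G=4, A=12, T=13, C=9
G+C = 13, so %GC = 13/38 × 100 = 34.211%
Salt term: 16.6 × (-0.199) = -3.303
GC term: 0.41 × 34.211 = 14.027; length term: −600/38 = −15.789
Tm = 81.5 + (-3.303) + 14.027 − 15.789 = 76.435 → 76.4°C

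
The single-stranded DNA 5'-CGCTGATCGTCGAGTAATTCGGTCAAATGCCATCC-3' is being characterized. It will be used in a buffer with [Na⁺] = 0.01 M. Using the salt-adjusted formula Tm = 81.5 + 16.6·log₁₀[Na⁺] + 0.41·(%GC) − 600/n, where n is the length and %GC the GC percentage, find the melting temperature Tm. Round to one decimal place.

Length n = 35. Base counts: G=8, T=9, C=10, A=8
G+C = 18, so %GC = 18/35 × 100 = 51.429%
Salt term: 16.6 × (-2) = -33.2
GC term: 0.41 × 51.429 = 21.086; length term: −600/35 = −17.143
Tm = 81.5 + (-33.2) + 21.086 − 17.143 = 52.243 → 52.2°C

52.2°C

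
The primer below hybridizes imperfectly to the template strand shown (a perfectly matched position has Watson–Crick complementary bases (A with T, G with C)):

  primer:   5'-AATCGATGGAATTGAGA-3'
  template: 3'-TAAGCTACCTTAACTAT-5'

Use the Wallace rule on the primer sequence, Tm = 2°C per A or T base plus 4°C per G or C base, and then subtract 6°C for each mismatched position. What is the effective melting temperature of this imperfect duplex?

34°C

Primer base counts: A=7, T=4, G=5, C=1 → A+T=11, G+C=6
Perfect-match Tm = 2(11) + 4(6) = 22 + 24 = 46°C
Mismatches (positions where the bases are not complementary): 2 (at positions 2, 16)
Effective Tm = 46 − 2×6 = 46 − 12 = 34°C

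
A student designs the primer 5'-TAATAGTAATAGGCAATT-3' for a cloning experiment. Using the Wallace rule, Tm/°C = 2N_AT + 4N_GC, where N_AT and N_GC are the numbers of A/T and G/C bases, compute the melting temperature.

Scanning the sequence gives C=1, T=6, G=3, A=8.
AT pairs contribute 14, GC pairs contribute 4.
Tm = 2(14) + 4(4) = 28 + 16 = 44°C

44°C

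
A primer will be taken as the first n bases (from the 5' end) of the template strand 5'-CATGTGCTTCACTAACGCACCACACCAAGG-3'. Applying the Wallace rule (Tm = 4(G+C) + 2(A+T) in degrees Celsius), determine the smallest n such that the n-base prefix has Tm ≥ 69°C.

n = 23

First 22 bases: CATGTGCTTCACTAACGCACCA → Tm = 66°C (< 69°C)
First 23 bases: CATGTGCTTCACTAACGCACCAC → Tm = 70°C (≥ 69°C)
Each additional base adds 2°C (A/T) or 4°C (G/C), so Tm is non-decreasing in n; n = 23 is the first length to reach 69°C.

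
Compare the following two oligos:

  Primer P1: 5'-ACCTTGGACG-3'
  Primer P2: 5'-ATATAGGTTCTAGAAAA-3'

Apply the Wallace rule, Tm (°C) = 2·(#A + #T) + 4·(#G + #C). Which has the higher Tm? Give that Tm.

Primer P2, 42°C

Primer P1: A+T=4, G+C=6 → Tm = 2(4)+4(6) = 32°C
Primer P2: A+T=13, G+C=4 → Tm = 2(13)+4(4) = 42°C
32°C vs 42°C → primer P2 is higher.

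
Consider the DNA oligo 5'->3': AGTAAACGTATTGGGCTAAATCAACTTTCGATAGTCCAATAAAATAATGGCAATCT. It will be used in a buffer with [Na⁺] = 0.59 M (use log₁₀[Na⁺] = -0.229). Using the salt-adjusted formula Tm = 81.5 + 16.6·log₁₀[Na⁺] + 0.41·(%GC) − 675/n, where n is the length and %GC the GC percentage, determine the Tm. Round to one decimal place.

78.8°C

Length n = 56. Base counts: A=22, C=9, G=9, T=16
G+C = 18, so %GC = 18/56 × 100 = 32.143%
Salt term: 16.6 × (-0.229) = -3.801
GC term: 0.41 × 32.143 = 13.179; length term: −675/56 = −12.054
Tm = 81.5 + (-3.801) + 13.179 − 12.054 = 78.824 → 78.8°C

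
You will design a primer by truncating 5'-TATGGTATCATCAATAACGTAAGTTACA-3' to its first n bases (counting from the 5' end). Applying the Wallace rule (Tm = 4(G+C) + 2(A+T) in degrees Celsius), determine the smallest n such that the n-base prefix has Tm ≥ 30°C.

n = 12

First 11 bases: TATGGTATCAT → Tm = 28°C (< 30°C)
First 12 bases: TATGGTATCATC → Tm = 32°C (≥ 30°C)
Since every base adds ≥2°C, Tm only increases with n, so the threshold is first crossed at n = 12.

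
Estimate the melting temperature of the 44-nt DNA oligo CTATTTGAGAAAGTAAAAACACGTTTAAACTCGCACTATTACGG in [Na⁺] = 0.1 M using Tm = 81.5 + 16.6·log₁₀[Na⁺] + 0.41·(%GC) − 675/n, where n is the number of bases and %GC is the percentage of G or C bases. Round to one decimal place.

Length n = 44. Base counts: A=17, C=8, G=7, T=12
G+C = 15, so %GC = 15/44 × 100 = 34.091%
Salt term: 16.6 × (-1) = -16.6
GC term: 0.41 × 34.091 = 13.977; length term: −675/44 = −15.341
Tm = 81.5 + (-16.6) + 13.977 − 15.341 = 63.536 → 63.5°C

63.5°C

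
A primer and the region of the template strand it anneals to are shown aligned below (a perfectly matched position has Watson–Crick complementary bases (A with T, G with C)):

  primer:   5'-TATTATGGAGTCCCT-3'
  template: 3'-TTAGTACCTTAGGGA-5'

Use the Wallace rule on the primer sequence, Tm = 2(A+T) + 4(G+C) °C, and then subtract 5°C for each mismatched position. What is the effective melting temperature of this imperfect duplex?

27°C

Primer base counts: A=3, T=6, G=3, C=3 → A+T=9, G+C=6
Perfect-match Tm = 2(9) + 4(6) = 18 + 24 = 42°C
Mismatches (positions where the bases are not complementary): 3 (at positions 1, 4, 10)
Effective Tm = 42 − 3×5 = 42 − 15 = 27°C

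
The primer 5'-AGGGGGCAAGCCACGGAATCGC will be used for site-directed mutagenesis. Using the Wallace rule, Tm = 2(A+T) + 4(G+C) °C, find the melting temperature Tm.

74°C

Scanning the sequence gives G=9, C=6, T=1, A=6.
So N_AT = 7 and N_GC = 15.
Tm = 2(7) + 4(15) = 14 + 60 = 74°C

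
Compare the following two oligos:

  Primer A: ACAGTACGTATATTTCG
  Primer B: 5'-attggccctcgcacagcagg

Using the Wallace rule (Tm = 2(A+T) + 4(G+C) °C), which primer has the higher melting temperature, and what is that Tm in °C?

Primer A: A+T=11, G+C=6 → Tm = 2(11)+4(6) = 46°C
Primer B: A+T=7, G+C=13 → Tm = 2(7)+4(13) = 66°C
46°C vs 66°C → primer B is higher.

Primer B, 66°C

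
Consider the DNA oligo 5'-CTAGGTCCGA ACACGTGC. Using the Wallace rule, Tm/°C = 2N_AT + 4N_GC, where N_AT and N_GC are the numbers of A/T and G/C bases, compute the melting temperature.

C=6, G=5, A=4, T=3
AT pairs contribute 7, GC pairs contribute 11.
Tm = 2×7 + 4×11 = 58°C

58°C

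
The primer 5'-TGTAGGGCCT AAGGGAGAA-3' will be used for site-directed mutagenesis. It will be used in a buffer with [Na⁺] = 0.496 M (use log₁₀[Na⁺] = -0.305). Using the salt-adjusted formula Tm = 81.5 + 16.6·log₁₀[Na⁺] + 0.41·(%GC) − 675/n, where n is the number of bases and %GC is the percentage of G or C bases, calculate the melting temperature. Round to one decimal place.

62.5°C

Length n = 19. C=2, G=8, A=6, T=3
G+C = 10, so %GC = 10/19 × 100 = 52.632%
Salt term: 16.6 × (-0.305) = -5.063
GC term: 0.41 × 52.632 = 21.579; length term: −675/19 = −35.526
Tm = 81.5 + (-5.063) + 21.579 − 35.526 = 62.49 → 62.5°C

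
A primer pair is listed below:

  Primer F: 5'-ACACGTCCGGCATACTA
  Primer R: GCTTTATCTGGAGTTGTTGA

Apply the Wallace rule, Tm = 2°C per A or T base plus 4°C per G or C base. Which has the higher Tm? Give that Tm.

Primer F: A+T=8, G+C=9 → Tm = 2(8)+4(9) = 52°C
Primer R: A+T=12, G+C=8 → Tm = 2(12)+4(8) = 56°C
52°C vs 56°C → primer R is higher.

Primer R, 56°C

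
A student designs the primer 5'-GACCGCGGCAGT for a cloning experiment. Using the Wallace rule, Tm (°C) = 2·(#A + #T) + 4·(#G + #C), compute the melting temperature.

T=1, C=4, A=2, G=5
So N_AT = 3 and N_GC = 9.
Tm = 4·9 + 2·3 = 36 + 6 = 42°C

42°C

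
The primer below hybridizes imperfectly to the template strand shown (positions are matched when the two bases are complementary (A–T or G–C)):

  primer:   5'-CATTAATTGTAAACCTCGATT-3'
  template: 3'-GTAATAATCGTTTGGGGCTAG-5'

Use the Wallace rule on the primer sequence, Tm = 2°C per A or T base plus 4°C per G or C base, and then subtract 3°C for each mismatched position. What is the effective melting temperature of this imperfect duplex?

Primer base counts: A=7, T=8, G=2, C=4 → A+T=15, G+C=6
Perfect-match Tm = 2(15) + 4(6) = 30 + 24 = 54°C
Mismatches (positions where the bases are not complementary): 5 (at positions 6, 8, 10, 16, 21)
Effective Tm = 54 − 5×3 = 54 − 15 = 39°C

39°C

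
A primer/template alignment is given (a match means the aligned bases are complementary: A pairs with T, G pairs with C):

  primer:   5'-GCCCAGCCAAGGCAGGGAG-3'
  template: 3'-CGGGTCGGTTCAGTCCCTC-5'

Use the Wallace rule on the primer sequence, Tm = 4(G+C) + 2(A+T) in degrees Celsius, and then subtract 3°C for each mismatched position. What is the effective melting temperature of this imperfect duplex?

Primer base counts: A=5, T=0, G=8, C=6 → A+T=5, G+C=14
Perfect-match Tm = 2(5) + 4(14) = 10 + 56 = 66°C
Mismatches (positions where the bases are not complementary): 1 (at position 12)
Effective Tm = 66 − 1×3 = 66 − 3 = 63°C

63°C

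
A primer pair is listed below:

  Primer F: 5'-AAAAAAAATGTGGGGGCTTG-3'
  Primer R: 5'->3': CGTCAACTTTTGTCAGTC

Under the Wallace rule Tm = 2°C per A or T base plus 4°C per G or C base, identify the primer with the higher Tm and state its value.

Primer F, 56°C

Primer F: A+T=12, G+C=8 → Tm = 2(12)+4(8) = 56°C
Primer R: A+T=10, G+C=8 → Tm = 2(10)+4(8) = 52°C
56°C vs 52°C → primer F is higher.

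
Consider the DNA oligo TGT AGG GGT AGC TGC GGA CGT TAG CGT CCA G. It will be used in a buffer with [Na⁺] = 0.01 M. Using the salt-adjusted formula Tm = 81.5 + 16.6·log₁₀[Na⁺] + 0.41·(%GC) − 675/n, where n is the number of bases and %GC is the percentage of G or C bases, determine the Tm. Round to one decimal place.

51.7°C

Length n = 31. Scanning the sequence gives A=5, T=7, C=6, G=13.
G+C = 19, so %GC = 19/31 × 100 = 61.29%
Salt term: 16.6 × (-2) = -33.2
GC term: 0.41 × 61.29 = 25.129; length term: −675/31 = −21.774
Tm = 81.5 + (-33.2) + 25.129 − 21.774 = 51.655 → 51.7°C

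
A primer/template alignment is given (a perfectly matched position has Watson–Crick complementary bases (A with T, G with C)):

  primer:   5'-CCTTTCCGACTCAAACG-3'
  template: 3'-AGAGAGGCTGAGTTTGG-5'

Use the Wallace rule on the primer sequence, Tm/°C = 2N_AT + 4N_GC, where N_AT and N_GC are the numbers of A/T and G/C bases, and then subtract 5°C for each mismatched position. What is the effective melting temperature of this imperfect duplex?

Primer base counts: A=4, T=4, G=2, C=7 → A+T=8, G+C=9
Perfect-match Tm = 2(8) + 4(9) = 16 + 36 = 52°C
Mismatches (positions where the bases are not complementary): 3 (at positions 1, 4, 17)
Effective Tm = 52 − 3×5 = 52 − 15 = 37°C

37°C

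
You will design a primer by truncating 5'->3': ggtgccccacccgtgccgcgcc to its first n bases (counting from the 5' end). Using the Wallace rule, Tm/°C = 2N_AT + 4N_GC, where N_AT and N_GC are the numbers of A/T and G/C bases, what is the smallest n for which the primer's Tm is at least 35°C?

First 9 bases: GGTGCCCCA → Tm = 32°C (< 35°C)
First 10 bases: GGTGCCCCAC → Tm = 36°C (≥ 35°C)
Since every base adds ≥2°C, Tm only increases with n, so the threshold is first crossed at n = 10.

n = 10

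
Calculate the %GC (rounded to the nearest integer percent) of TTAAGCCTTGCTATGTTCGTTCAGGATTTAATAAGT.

33%

Counting bases: G=7, C=5, T=15, A=9
G+C = 7 + 5 = 12 out of 36 bases
%GC = 12/36 × 100 = 33.33% ≈ 33%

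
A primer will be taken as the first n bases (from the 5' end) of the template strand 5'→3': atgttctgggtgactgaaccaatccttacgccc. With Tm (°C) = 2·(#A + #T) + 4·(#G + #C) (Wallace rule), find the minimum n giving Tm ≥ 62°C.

First 20 bases: ATGTTCTGGGTGACTGAACC → Tm = 60°C (< 62°C)
First 21 bases: ATGTTCTGGGTGACTGAACCA → Tm = 62°C (≥ 62°C)
Each additional base adds 2°C (A/T) or 4°C (G/C), so Tm is non-decreasing in n; n = 21 is the first length to reach 62°C.

n = 21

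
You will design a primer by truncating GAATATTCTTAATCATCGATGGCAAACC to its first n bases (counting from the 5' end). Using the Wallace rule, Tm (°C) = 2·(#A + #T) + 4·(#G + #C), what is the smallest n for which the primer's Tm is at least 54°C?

First 20 bases: GAATATTCTTAATCATCGAT → Tm = 50°C (< 54°C)
First 21 bases: GAATATTCTTAATCATCGATG → Tm = 54°C (≥ 54°C)
Since every base adds ≥2°C, Tm only increases with n, so the threshold is first crossed at n = 21.

n = 21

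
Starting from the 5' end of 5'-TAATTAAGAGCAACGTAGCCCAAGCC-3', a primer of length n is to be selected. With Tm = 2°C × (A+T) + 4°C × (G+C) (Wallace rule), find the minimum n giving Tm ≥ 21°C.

n = 10

First 9 bases: TAATTAAGA → Tm = 20°C (< 21°C)
First 10 bases: TAATTAAGAG → Tm = 24°C (≥ 21°C)
Since every base adds ≥2°C, Tm only increases with n, so the threshold is first crossed at n = 10.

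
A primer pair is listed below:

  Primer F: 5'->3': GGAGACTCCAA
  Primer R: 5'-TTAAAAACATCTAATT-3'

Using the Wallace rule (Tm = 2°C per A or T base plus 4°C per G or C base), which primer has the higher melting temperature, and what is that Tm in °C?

Primer F: A+T=5, G+C=6 → Tm = 2(5)+4(6) = 34°C
Primer R: A+T=14, G+C=2 → Tm = 2(14)+4(2) = 36°C
34°C vs 36°C → primer R is higher.

Primer R, 36°C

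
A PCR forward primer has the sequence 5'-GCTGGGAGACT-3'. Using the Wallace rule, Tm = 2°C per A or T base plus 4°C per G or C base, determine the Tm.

36°C

G=5, A=2, T=2, C=2
So N_AT = 4 and N_GC = 7.
Tm = 4·7 + 2·4 = 28 + 8 = 36°C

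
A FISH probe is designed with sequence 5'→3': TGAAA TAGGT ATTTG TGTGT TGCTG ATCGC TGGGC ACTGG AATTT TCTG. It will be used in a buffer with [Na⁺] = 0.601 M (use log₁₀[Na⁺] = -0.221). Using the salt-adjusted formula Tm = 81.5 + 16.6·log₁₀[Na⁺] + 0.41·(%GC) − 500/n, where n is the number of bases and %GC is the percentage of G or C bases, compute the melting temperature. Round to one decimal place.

Length n = 49. T=19, C=6, A=9, G=15
G+C = 21, so %GC = 21/49 × 100 = 42.857%
Salt term: 16.6 × (-0.221) = -3.669
GC term: 0.41 × 42.857 = 17.571; length term: −500/49 = −10.204
Tm = 81.5 + (-3.669) + 17.571 − 10.204 = 85.198 → 85.2°C

85.2°C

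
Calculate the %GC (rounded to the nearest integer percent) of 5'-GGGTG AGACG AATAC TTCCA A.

48%

T=4, C=4, A=7, G=6
G+C = 6 + 4 = 10 out of 21 bases
%GC = 10/21 × 100 = 47.62% ≈ 48%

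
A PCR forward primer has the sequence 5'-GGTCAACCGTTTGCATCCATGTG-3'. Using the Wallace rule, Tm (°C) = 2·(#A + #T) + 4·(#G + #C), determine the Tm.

70°C

C=6, T=7, G=6, A=4
So N_AT = 11 and N_GC = 12.
Tm = 2(11) + 4(12) = 22 + 48 = 70°C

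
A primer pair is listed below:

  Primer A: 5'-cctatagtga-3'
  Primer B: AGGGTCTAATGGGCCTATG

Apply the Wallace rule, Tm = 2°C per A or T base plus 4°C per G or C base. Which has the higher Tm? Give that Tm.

Primer B, 58°C

Primer A: A+T=6, G+C=4 → Tm = 2(6)+4(4) = 28°C
Primer B: A+T=9, G+C=10 → Tm = 2(9)+4(10) = 58°C
28°C vs 58°C → primer B is higher.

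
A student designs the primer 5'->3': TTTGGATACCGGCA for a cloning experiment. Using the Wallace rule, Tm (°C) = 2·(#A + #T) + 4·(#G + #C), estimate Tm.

42°C

Counting bases: G=4, A=3, T=4, C=3
A+T = 7, G+C = 7
Tm = 4·7 + 2·7 = 28 + 14 = 42°C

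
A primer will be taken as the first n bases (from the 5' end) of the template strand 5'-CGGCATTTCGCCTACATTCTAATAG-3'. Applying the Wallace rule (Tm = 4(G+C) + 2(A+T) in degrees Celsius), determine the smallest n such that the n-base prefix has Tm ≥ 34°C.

First 10 bases: CGGCATTTCG → Tm = 32°C (< 34°C)
First 11 bases: CGGCATTTCGC → Tm = 36°C (≥ 34°C)
Since every base adds ≥2°C, Tm only increases with n, so the threshold is first crossed at n = 11.

n = 11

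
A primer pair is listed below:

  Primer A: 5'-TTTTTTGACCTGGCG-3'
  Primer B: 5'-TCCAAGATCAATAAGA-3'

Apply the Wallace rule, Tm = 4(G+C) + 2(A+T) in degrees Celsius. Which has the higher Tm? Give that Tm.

Primer A: A+T=8, G+C=7 → Tm = 2(8)+4(7) = 44°C
Primer B: A+T=11, G+C=5 → Tm = 2(11)+4(5) = 42°C
44°C vs 42°C → primer A is higher.

Primer A, 44°C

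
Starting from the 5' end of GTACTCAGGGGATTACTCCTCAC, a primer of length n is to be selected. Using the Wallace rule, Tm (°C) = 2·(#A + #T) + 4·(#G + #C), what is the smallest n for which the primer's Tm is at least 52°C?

n = 18

First 17 bases: GTACTCAGGGGATTACT → Tm = 50°C (< 52°C)
First 18 bases: GTACTCAGGGGATTACTC → Tm = 54°C (≥ 52°C)
Since every base adds ≥2°C, Tm only increases with n, so the threshold is first crossed at n = 18.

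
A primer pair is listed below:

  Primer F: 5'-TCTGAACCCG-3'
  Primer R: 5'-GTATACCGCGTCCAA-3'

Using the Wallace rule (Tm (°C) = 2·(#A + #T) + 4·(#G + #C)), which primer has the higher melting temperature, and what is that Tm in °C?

Primer F: A+T=4, G+C=6 → Tm = 2(4)+4(6) = 32°C
Primer R: A+T=7, G+C=8 → Tm = 2(7)+4(8) = 46°C
32°C vs 46°C → primer R is higher.

Primer R, 46°C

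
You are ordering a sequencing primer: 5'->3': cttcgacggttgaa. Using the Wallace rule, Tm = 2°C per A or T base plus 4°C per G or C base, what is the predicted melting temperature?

G=4, T=4, A=3, C=3
So N_AT = 7 and N_GC = 7.
Tm = 2(7) + 4(7) = 14 + 28 = 42°C

42°C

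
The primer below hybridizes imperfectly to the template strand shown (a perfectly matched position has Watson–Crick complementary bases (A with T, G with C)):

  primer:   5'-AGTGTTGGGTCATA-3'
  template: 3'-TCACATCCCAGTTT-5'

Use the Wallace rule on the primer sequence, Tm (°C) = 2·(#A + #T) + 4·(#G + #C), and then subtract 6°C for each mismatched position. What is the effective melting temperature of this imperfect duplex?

Primer base counts: A=3, T=5, G=5, C=1 → A+T=8, G+C=6
Perfect-match Tm = 2(8) + 4(6) = 16 + 24 = 40°C
Mismatches (positions where the bases are not complementary): 2 (at positions 6, 13)
Effective Tm = 40 − 2×6 = 40 − 12 = 28°C

28°C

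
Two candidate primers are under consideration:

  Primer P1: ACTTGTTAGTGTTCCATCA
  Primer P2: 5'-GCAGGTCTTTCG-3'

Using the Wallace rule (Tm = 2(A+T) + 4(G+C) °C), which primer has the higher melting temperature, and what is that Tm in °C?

Primer P1: A+T=12, G+C=7 → Tm = 2(12)+4(7) = 52°C
Primer P2: A+T=5, G+C=7 → Tm = 2(5)+4(7) = 38°C
52°C vs 38°C → primer P1 is higher.

Primer P1, 52°C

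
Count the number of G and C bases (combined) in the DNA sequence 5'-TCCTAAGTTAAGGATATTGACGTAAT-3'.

Scanning the sequence gives A=9, C=3, G=5, T=9.
G+C = 5 + 3 = 8

8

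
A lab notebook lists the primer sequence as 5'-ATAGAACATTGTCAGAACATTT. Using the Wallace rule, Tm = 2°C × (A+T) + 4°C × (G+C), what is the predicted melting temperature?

Scanning the sequence gives G=3, C=3, T=7, A=9.
So N_AT = 16 and N_GC = 6.
Tm = 4·6 + 2·16 = 24 + 32 = 56°C

56°C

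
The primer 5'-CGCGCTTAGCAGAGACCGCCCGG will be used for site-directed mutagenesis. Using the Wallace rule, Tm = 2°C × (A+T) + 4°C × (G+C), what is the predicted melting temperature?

Base counts: A=4, C=9, G=8, T=2
A+T = 6, G+C = 17
Tm = 2×6 + 4×17 = 80°C

80°C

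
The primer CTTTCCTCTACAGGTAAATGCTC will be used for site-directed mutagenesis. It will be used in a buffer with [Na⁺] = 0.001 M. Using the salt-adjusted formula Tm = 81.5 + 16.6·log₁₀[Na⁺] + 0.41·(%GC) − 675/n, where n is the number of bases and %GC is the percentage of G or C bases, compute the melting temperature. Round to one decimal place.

20.2°C

Length n = 23. Scanning the sequence gives G=3, T=8, A=5, C=7.
G+C = 10, so %GC = 10/23 × 100 = 43.478%
Salt term: 16.6 × (-3) = -49.8
GC term: 0.41 × 43.478 = 17.826; length term: −675/23 = −29.348
Tm = 81.5 + (-49.8) + 17.826 − 29.348 = 20.178 → 20.2°C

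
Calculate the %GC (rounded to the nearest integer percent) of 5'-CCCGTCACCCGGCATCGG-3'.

78%

Scanning the sequence gives G=5, C=9, T=2, A=2.
G+C = 5 + 9 = 14 out of 18 bases
%GC = 14/18 × 100 = 77.78% ≈ 78%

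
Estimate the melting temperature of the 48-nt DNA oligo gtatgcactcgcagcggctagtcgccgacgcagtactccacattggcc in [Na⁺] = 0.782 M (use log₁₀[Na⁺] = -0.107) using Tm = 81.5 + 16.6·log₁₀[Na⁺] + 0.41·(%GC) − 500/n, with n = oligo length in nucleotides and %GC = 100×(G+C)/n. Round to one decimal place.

94.9°C

Length n = 48. T=9, G=13, A=9, C=17
G+C = 30, so %GC = 30/48 × 100 = 62.5%
Salt term: 16.6 × (-0.107) = -1.776
GC term: 0.41 × 62.5 = 25.625; length term: −500/48 = −10.417
Tm = 81.5 + (-1.776) + 25.625 − 10.417 = 94.932 → 94.9°C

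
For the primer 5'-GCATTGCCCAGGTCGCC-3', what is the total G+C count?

Base counts: G=5, A=2, C=7, T=3
Total G or C: 5 + 7 = 12

12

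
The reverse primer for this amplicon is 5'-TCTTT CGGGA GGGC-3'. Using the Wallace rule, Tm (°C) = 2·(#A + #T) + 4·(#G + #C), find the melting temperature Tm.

46°C

Counting bases: A=1, T=4, C=3, G=6
A+T = 5, G+C = 9
Tm = 2×5 + 4×9 = 46°C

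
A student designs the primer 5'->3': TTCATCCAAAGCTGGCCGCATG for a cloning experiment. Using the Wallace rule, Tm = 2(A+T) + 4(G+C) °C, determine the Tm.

68°C

Scanning the sequence gives G=5, T=5, C=7, A=5.
AT pairs contribute 10, GC pairs contribute 12.
Tm = 2(10) + 4(12) = 20 + 48 = 68°C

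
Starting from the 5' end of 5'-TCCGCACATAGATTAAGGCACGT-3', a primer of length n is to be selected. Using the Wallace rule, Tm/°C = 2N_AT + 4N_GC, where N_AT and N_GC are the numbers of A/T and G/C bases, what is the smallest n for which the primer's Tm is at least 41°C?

n = 15

First 14 bases: TCCGCACATAGATT → Tm = 40°C (< 41°C)
First 15 bases: TCCGCACATAGATTA → Tm = 42°C (≥ 41°C)
Since every base adds ≥2°C, Tm only increases with n, so the threshold is first crossed at n = 15.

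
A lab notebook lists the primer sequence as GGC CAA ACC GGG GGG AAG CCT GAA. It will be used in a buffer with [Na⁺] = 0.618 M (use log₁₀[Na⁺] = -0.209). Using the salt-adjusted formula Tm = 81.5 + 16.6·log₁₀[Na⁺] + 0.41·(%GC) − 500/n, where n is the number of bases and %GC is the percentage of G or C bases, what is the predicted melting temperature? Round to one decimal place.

84.5°C

Length n = 24. Base counts: A=7, T=1, G=10, C=6
G+C = 16, so %GC = 16/24 × 100 = 66.667%
Salt term: 16.6 × (-0.209) = -3.469
GC term: 0.41 × 66.667 = 27.333; length term: −500/24 = −20.833
Tm = 81.5 + (-3.469) + 27.333 − 20.833 = 84.531 → 84.5°C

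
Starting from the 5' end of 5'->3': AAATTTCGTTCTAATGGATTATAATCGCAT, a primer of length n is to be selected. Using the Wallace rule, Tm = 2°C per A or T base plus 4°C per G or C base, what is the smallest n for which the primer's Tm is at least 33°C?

First 13 bases: AAATTTCGTTCTA → Tm = 32°C (< 33°C)
First 14 bases: AAATTTCGTTCTAA → Tm = 34°C (≥ 33°C)
Since every base adds ≥2°C, Tm only increases with n, so the threshold is first crossed at n = 14.

n = 14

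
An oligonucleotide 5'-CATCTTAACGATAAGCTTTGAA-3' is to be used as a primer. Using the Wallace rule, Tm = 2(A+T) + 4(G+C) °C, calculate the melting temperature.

58°C

Scanning the sequence gives T=7, C=4, A=8, G=3.
So N_AT = 15 and N_GC = 7.
Tm = 2(15) + 4(7) = 30 + 28 = 58°C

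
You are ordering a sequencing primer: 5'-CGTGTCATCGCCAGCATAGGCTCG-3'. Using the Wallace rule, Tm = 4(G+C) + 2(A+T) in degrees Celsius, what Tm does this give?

78°C

T=5, C=8, A=4, G=7
So N_AT = 9 and N_GC = 15.
Tm = 2×9 + 4×15 = 78°C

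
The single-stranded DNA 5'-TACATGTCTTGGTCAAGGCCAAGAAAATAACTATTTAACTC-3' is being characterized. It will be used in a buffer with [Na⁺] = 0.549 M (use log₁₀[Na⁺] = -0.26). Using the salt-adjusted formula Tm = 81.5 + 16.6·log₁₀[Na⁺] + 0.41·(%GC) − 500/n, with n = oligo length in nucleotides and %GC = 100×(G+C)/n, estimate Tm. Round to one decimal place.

79.0°C

Length n = 41. Scanning the sequence gives A=15, T=12, G=6, C=8.
G+C = 14, so %GC = 14/41 × 100 = 34.146%
Salt term: 16.6 × (-0.26) = -4.316
GC term: 0.41 × 34.146 = 14; length term: −500/41 = −12.195
Tm = 81.5 + (-4.316) + 14 − 12.195 = 78.989 → 79.0°C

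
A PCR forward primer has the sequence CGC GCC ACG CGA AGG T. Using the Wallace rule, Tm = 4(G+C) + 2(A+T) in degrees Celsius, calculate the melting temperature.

56°C

Base counts: G=6, T=1, A=3, C=6
So N_AT = 4 and N_GC = 12.
Tm = 2×4 + 4×12 = 56°C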